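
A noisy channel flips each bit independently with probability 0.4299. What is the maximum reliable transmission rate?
0.0142 bits

For a binary symmetric channel (BSC) with error probability p:
Capacity C = 1 - H(p) bits per symbol

where H(p) = -p log₂(p) - (1-p) log₂(1-p) is the binary entropy function.

H(0.4299) = 0.9858 bits
C = 1 - 0.9858 = 0.0142 bits per symbol

This means we can reliably transmit up to 0.0142 bits of information per channel use.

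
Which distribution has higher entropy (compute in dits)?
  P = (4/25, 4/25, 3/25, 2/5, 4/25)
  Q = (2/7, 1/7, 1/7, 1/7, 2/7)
Q

Computing entropies in dits:
H(P) = 0.6517
H(Q) = 0.6731

Distribution Q has higher entropy.

Intuition: The distribution closer to uniform (more spread out) has higher entropy.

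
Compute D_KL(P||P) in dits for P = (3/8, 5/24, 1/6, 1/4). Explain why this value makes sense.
0.0000 dits

KL divergence satisfies the Gibbs inequality: D_KL(P||Q) ≥ 0 for all distributions P, Q.

D_KL(P||Q) = Σ p(x) log(p(x)/q(x))
Each term is p(x) × log_10(p(x)/p(x)) = p(x) × log_10(1) = 0, so the sum is 0.
D_KL(P||Q) = 0.0000 dits

When P = Q, the KL divergence is exactly 0, as there is no 'divergence' between identical distributions.

This non-negativity is a fundamental property: relative entropy cannot be negative because it measures how different Q is from P.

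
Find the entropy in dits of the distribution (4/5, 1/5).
0.2173 dits

Shannon entropy is H(X) = -Σ p(x) log p(x).

For P = (4/5, 1/5):
H = -4/5 × log_10(4/5) -1/5 × log_10(1/5)
H = 0.2173 dits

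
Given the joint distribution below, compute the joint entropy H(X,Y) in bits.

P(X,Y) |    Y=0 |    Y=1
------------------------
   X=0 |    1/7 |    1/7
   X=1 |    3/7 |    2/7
1.8424 bits

Joint entropy is H(X,Y) = -Σ_{x,y} p(x,y) log p(x,y).

Summing over all non-zero entries:
H(X,Y) = -[1/7·log_2(1/7) + 1/7·log_2(1/7) + 3/7·log_2(3/7) + 2/7·log_2(2/7)]
H(X,Y) = 1.8424 bits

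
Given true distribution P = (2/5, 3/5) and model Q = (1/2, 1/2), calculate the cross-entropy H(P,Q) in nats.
0.6931 nats

Cross-entropy: H(P,Q) = -Σ p(x) log q(x)

Alternatively: H(P,Q) = H(P) + D_KL(P||Q)
H(P) = 0.6730 nats
D_KL(P||Q) = 0.0201 nats

H(P,Q) = 0.6730 + 0.0201 = 0.6931 nats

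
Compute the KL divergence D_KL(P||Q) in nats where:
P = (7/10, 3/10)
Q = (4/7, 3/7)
0.0351 nats

KL divergence: D_KL(P||Q) = Σ p(x) log(p(x)/q(x))

Computing term by term:
  x=0: 7/10 × log_e[(7/10)/(4/7)] = 7/10 × 0.2029 = 0.1421
  x=1: 3/10 × log_e[(3/10)/(3/7)] = 3/10 × -0.3567 = -0.1070

D_KL(P||Q) = 0.0351 nats

Note: KL divergence is always non-negative and equals 0 iff P = Q.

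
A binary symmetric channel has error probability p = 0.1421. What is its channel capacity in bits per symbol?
0.4103 bits

For a binary symmetric channel (BSC) with error probability p:
Capacity C = 1 - H(p) bits per symbol

where H(p) = -p log₂(p) - (1-p) log₂(1-p) is the binary entropy function.

H(0.1421) = 0.5897 bits
C = 1 - 0.5897 = 0.4103 bits per symbol

This means we can reliably transmit up to 0.4103 bits of information per channel use.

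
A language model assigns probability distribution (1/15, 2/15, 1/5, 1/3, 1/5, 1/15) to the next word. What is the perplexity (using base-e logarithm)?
5.1537

Perplexity is e^H (or exp(H) for natural log).

First, H = -Σ p log p = 1.6397 nats
Perplexity = e^1.6397 = 5.1537

Interpretation: The model's uncertainty is equivalent to choosing uniformly among 5.2 options.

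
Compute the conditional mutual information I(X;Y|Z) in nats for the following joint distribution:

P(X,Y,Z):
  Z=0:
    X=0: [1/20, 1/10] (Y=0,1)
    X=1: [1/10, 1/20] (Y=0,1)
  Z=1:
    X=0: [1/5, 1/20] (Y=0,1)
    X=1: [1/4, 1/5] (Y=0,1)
0.0390 nats

Conditional mutual information: I(X;Y|Z) = H(X|Z) + H(Y|Z) - H(X,Y|Z)

H(Z) = 0.6109
H(X,Z) = 1.2750 → H(X|Z) = 0.6642
H(Y,Z) = 1.2750 → H(Y|Z) = 0.6642
H(X,Y,Z) = 1.9002 → H(X,Y|Z) = 1.2894

I(X;Y|Z) = 0.6642 + 0.6642 - 1.2894 = 0.0390 nats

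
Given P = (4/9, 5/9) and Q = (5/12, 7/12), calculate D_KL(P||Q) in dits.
0.0007 dits

KL divergence: D_KL(P||Q) = Σ p(x) log(p(x)/q(x))

Computing term by term:
  x=0: 4/9 × log_10[(4/9)/(5/12)] = 4/9 × 0.0280 = 0.0125
  x=1: 5/9 × log_10[(5/9)/(7/12)] = 5/9 × -0.0212 = -0.0118

D_KL(P||Q) = 0.0007 dits

Note: KL divergence is always non-negative and equals 0 iff P = Q.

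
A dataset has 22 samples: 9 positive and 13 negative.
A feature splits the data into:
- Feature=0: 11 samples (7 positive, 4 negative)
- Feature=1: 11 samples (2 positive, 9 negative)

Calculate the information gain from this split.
0.1612 bits

Information Gain = H(Y) - H(Y|Feature)

Before split:
P(positive) = 9/22 = 0.4091
H(Y) = 0.9760 bits

After split:
Feature=0: H = 0.9457 bits (weight = 11/22)
Feature=1: H = 0.6840 bits (weight = 11/22)
H(Y|Feature) = (11/22)×0.9457 + (11/22)×0.6840 = 0.8148 bits

Information Gain = 0.9760 - 0.8148 = 0.1612 bits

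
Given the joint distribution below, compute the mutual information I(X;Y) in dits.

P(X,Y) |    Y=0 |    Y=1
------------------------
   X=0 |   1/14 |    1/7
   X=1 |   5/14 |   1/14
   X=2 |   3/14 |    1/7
0.0356 dits

Mutual information: I(X;Y) = H(X) + H(Y) - H(X,Y)

Marginals:
P(X) = (3/14, 3/7, 5/14), H(X) = 0.4608 dits
P(Y) = (9/14, 5/14), H(Y) = 0.2831 dits

Joint entropy: H(X,Y) = 0.7082 dits

I(X;Y) = 0.4608 + 0.2831 - 0.7082 = 0.0356 dits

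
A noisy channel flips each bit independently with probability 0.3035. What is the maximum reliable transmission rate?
0.1145 bits

For a binary symmetric channel (BSC) with error probability p:
Capacity C = 1 - H(p) bits per symbol

where H(p) = -p log₂(p) - (1-p) log₂(1-p) is the binary entropy function.

H(0.3035) = 0.8855 bits
C = 1 - 0.8855 = 0.1145 bits per symbol

This means we can reliably transmit up to 0.1145 bits of information per channel use.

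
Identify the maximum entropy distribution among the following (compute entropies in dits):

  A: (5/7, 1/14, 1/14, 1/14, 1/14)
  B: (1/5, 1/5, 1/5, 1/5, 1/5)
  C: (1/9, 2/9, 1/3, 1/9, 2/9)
B

For a discrete distribution over n outcomes, entropy is maximized by the uniform distribution.

Computing entropies:
H(A) = 0.4318 dits
H(B) = 0.6990 dits
H(C) = 0.6614 dits

The uniform distribution (where all probabilities equal 1/5) achieves the maximum entropy of log_10(5) = 0.6990 dits.

Distribution B has the highest entropy.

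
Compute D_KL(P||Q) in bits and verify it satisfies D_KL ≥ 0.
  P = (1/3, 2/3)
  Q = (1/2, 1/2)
0.0817 bits

KL divergence satisfies the Gibbs inequality: D_KL(P||Q) ≥ 0 for all distributions P, Q.

D_KL(P||Q) = Σ p(x) log(p(x)/q(x))
Term by term:
  x=0: 1/3 × log_2[(1/3)/(1/2)] = -0.1950
  x=1: 2/3 × log_2[(2/3)/(1/2)] = 0.2767
D_KL(P||Q) = 0.0817 bits

D_KL(P||Q) = 0.0817 ≥ 0 ✓

This non-negativity is a fundamental property: relative entropy cannot be negative because it measures how different Q is from P.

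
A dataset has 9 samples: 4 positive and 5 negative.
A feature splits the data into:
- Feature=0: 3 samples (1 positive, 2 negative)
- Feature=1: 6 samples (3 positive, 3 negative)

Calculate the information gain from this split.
0.0183 bits

Information Gain = H(Y) - H(Y|Feature)

Before split:
P(positive) = 4/9 = 0.4444
H(Y) = 0.9911 bits

After split:
Feature=0: H = 0.9183 bits (weight = 3/9)
Feature=1: H = 1.0000 bits (weight = 6/9)
H(Y|Feature) = (3/9)×0.9183 + (6/9)×1.0000 = 0.9728 bits

Information Gain = 0.9911 - 0.9728 = 0.0183 bits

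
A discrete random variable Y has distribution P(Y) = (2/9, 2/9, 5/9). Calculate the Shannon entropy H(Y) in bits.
1.4355 bits

Shannon entropy is H(X) = -Σ p(x) log p(x).

For P = (2/9, 2/9, 5/9):
H = -2/9 × log_2(2/9) -2/9 × log_2(2/9) -5/9 × log_2(5/9)
H = 1.4355 bits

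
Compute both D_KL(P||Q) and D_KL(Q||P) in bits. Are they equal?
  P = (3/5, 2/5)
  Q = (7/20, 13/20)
D_KL(P||Q) = 0.1864, D_KL(Q||P) = 0.1831

KL divergence is not symmetric: D_KL(P||Q) ≠ D_KL(Q||P) in general.

D_KL(P||Q) = 0.1864 bits
D_KL(Q||P) = 0.1831 bits

No, they are not equal!

This asymmetry is why KL divergence is not a true distance metric.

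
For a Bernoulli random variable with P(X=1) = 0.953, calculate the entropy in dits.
0.0823 dits

The binary entropy function is:
H(p) = -p log(p) - (1-p) log(1-p)

H(0.953) = -0.953 × log_10(0.953) - 0.047 × log_10(0.047)
H(0.953) = 0.0823 dits

Note: Binary entropy is maximized at p=0.5 (H=1 bit) and minimized at p=0 or p=1 (H=0).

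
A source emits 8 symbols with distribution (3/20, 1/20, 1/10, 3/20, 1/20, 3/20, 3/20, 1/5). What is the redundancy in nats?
0.0895 nats

Redundancy measures how far a source is from maximum entropy:
R = H_max - H(X)

Maximum entropy for 8 symbols: H_max = log_e(8) = 2.0794 nats
Actual entropy: H(X) = 1.9900 nats
Redundancy: R = 2.0794 - 1.9900 = 0.0895 nats

This redundancy represents potential for compression: the source could be compressed by 0.0895 nats per symbol.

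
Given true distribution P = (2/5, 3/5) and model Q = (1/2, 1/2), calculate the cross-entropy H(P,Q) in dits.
0.3010 dits

Cross-entropy: H(P,Q) = -Σ p(x) log q(x)

Alternatively: H(P,Q) = H(P) + D_KL(P||Q)
H(P) = 0.2923 dits
D_KL(P||Q) = 0.0087 dits

H(P,Q) = 0.2923 + 0.0087 = 0.3010 dits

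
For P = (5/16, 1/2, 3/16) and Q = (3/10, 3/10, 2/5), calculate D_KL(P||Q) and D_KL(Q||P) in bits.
D_KL(P||Q) = 0.1819, D_KL(Q||P) = 0.1985

KL divergence is not symmetric: D_KL(P||Q) ≠ D_KL(Q||P) in general.

D_KL(P||Q) = 0.1819 bits
D_KL(Q||P) = 0.1985 bits

No, they are not equal!

This asymmetry is why KL divergence is not a true distance metric.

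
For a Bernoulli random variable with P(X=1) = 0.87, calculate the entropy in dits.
0.1678 dits

The binary entropy function is:
H(p) = -p log(p) - (1-p) log(1-p)

H(0.87) = -0.87 × log_10(0.87) - 0.13 × log_10(0.13)
H(0.87) = 0.1678 dits

Note: Binary entropy is maximized at p=0.5 (H=1 bit) and minimized at p=0 or p=1 (H=0).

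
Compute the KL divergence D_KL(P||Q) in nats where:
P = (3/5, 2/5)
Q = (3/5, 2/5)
0.0000 nats

KL divergence: D_KL(P||Q) = Σ p(x) log(p(x)/q(x))

Computing term by term:
  x=0: 3/5 × log_e[(3/5)/(3/5)] = 3/5 × 0.0000 = 0.0000
  x=1: 2/5 × log_e[(2/5)/(2/5)] = 2/5 × 0.0000 = 0.0000

D_KL(P||Q) = 0.0000 nats

Note: KL divergence is always non-negative and equals 0 iff P = Q.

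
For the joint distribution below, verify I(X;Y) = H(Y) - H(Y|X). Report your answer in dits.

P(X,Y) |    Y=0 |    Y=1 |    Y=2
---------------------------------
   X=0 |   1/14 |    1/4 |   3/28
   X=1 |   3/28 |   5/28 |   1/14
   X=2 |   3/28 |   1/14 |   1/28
I(X;Y) = 0.0169 dits

Mutual information has multiple equivalent forms:
- I(X;Y) = H(X) - H(X|Y)
- I(X;Y) = H(Y) - H(Y|X)
- I(X;Y) = H(X) + H(Y) - H(X,Y)

Computing all quantities:
H(X) = 0.4608, H(Y) = 0.4493, H(X,Y) = 0.8932
H(X|Y) = 0.4439, H(Y|X) = 0.4324

Verification:
H(X) - H(X|Y) = 0.4608 - 0.4439 = 0.0169
H(Y) - H(Y|X) = 0.4493 - 0.4324 = 0.0169
H(X) + H(Y) - H(X,Y) = 0.4608 + 0.4493 - 0.8932 = 0.0169

All forms give I(X;Y) = 0.0169 dits. ✓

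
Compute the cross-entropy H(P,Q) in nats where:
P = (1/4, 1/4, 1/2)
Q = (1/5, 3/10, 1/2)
1.0499 nats

Cross-entropy: H(P,Q) = -Σ p(x) log q(x)

Alternatively: H(P,Q) = H(P) + D_KL(P||Q)
H(P) = 1.0397 nats
D_KL(P||Q) = 0.0102 nats

H(P,Q) = 1.0397 + 0.0102 = 1.0499 nats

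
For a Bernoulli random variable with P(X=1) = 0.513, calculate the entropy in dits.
0.3009 dits

The binary entropy function is:
H(p) = -p log(p) - (1-p) log(1-p)

H(0.513) = -0.513 × log_10(0.513) - 0.487 × log_10(0.487)
H(0.513) = 0.3009 dits

Note: Binary entropy is maximized at p=0.5 (H=1 bit) and minimized at p=0 or p=1 (H=0).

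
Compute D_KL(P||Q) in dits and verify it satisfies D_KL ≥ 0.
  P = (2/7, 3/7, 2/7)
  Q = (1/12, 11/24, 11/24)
0.0818 dits

KL divergence satisfies the Gibbs inequality: D_KL(P||Q) ≥ 0 for all distributions P, Q.

D_KL(P||Q) = Σ p(x) log(p(x)/q(x))
Term by term:
  x=0: 2/7 × log_10[(2/7)/(1/12)] = 0.1529
  x=1: 3/7 × log_10[(3/7)/(11/24)] = -0.0125
  x=2: 2/7 × log_10[(2/7)/(11/24)] = -0.0586
D_KL(P||Q) = 0.0818 dits

D_KL(P||Q) = 0.0818 ≥ 0 ✓

This non-negativity is a fundamental property: relative entropy cannot be negative because it measures how different Q is from P.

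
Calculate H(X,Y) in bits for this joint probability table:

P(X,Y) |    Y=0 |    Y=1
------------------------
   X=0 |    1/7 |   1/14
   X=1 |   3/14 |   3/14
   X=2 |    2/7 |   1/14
2.4138 bits

Joint entropy is H(X,Y) = -Σ_{x,y} p(x,y) log p(x,y).

Summing over all non-zero entries:
H(X,Y) = -[1/7·log_2(1/7) + 1/14·log_2(1/14) + 3/14·log_2(3/14) + 3/14·log_2(3/14) + 2/7·log_2(2/7) + 1/14·log_2(1/14)]
H(X,Y) = 2.4138 bits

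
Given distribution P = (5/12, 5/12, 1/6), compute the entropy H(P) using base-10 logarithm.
0.4465 dits

Shannon entropy is H(X) = -Σ p(x) log p(x).

For P = (5/12, 5/12, 1/6):
H = -5/12 × log_10(5/12) -5/12 × log_10(5/12) -1/6 × log_10(1/6)
H = 0.4465 dits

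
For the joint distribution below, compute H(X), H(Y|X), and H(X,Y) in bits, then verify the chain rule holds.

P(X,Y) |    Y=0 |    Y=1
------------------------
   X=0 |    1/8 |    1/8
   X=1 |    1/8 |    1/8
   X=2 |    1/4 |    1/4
H(X,Y) = 2.5000, H(X) = 1.5000, H(Y|X) = 1.0000 (all in bits)

Chain rule: H(X,Y) = H(X) + H(Y|X)

Left side — joint entropy directly:
H(X,Y) = -Σ p(x,y) log p(x,y) = 2.5000 bits

Right side — compute H(Y|X) from the conditional distributions:
P(X) = (1/4, 1/4, 1/2), so H(X) = 1.5000 bits
H(Y|X) = Σ_x P(X=x) · H(Y|X=x):
  P(Y|X=0) = (1/2, 1/2), H(Y|X=0) = 1.0000, weight P(X=0) = 1/4
  P(Y|X=1) = (1/2, 1/2), H(Y|X=1) = 1.0000, weight P(X=1) = 1/4
  P(Y|X=2) = (1/2, 1/2), H(Y|X=2) = 1.0000, weight P(X=2) = 1/2
H(Y|X) = 1.0000 bits

H(X) + H(Y|X) = 1.5000 + 1.0000 = 2.5000 bits

Both sides equal 2.5000 bits. ✓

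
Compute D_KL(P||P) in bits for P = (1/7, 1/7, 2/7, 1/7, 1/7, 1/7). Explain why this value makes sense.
0.0000 bits

KL divergence satisfies the Gibbs inequality: D_KL(P||Q) ≥ 0 for all distributions P, Q.

D_KL(P||Q) = Σ p(x) log(p(x)/q(x))
Each term is p(x) × log_2(p(x)/p(x)) = p(x) × log_2(1) = 0, so the sum is 0.
D_KL(P||Q) = 0.0000 bits

When P = Q, the KL divergence is exactly 0, as there is no 'divergence' between identical distributions.

This non-negativity is a fundamental property: relative entropy cannot be negative because it measures how different Q is from P.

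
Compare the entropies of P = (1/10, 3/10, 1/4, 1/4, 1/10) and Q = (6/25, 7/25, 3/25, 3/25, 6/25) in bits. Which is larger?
Q

Computing entropies in bits:
H(P) = 2.1855
H(Q) = 2.2366

Distribution Q has higher entropy.

Intuition: The distribution closer to uniform (more spread out) has higher entropy.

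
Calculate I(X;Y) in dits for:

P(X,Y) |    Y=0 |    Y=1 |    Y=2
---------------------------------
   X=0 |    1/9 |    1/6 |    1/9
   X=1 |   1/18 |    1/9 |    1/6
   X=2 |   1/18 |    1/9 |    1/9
0.0083 dits

Mutual information: I(X;Y) = H(X) + H(Y) - H(X,Y)

Marginals:
P(X) = (7/18, 1/3, 5/18), H(X) = 0.4731 dits
P(Y) = (2/9, 7/18, 7/18), H(Y) = 0.4642 dits

Joint entropy: H(X,Y) = 0.9290 dits

I(X;Y) = 0.4731 + 0.4642 - 0.9290 = 0.0083 dits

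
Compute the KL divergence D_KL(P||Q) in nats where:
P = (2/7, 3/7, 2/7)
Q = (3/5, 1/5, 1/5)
0.2166 nats

KL divergence: D_KL(P||Q) = Σ p(x) log(p(x)/q(x))

Computing term by term:
  x=0: 2/7 × log_e[(2/7)/(3/5)] = 2/7 × -0.7419 = -0.2120
  x=1: 3/7 × log_e[(3/7)/(1/5)] = 3/7 × 0.7621 = 0.3266
  x=2: 2/7 × log_e[(2/7)/(1/5)] = 2/7 × 0.3567 = 0.1019

D_KL(P||Q) = 0.2166 nats

Note: KL divergence is always non-negative and equals 0 iff P = Q.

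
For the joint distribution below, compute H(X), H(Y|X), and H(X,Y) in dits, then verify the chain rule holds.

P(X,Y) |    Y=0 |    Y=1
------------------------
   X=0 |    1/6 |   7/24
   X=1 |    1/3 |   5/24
H(X,Y) = 0.5867, H(X) = 0.2995, H(Y|X) = 0.2872 (all in dits)

Chain rule: H(X,Y) = H(X) + H(Y|X)

Left side — joint entropy directly:
H(X,Y) = -Σ p(x,y) log p(x,y) = 0.5867 dits

Right side — compute H(Y|X) from the conditional distributions:
P(X) = (11/24, 13/24), so H(X) = 0.2995 dits
H(Y|X) = Σ_x P(X=x) · H(Y|X=x):
  P(Y|X=0) = (4/11, 7/11), H(Y|X=0) = 0.2847, weight P(X=0) = 11/24
  P(Y|X=1) = (8/13, 5/13), H(Y|X=1) = 0.2894, weight P(X=1) = 13/24
H(Y|X) = 0.2872 dits

H(X) + H(Y|X) = 0.2995 + 0.2872 = 0.5867 dits

Both sides equal 0.5867 dits. ✓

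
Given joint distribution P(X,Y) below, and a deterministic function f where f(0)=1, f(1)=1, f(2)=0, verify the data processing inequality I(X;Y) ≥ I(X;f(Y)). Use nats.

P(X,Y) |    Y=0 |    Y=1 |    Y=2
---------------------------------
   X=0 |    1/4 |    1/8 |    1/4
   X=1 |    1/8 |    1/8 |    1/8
I(X;Y) = 0.0109, I(X;f(Y)) = 0.0022, inequality holds: 0.0109 ≥ 0.0022

Data Processing Inequality: For any Markov chain X → Y → Z, we have I(X;Y) ≥ I(X;Z).

Here Z = f(Y) is a deterministic function of Y, forming X → Y → Z.

Original I(X;Y) = 0.0109 nats

After applying f:
P(X,Z) where Z=f(Y):
- P(X,Z=0) = P(X,Y=2)
- P(X,Z=1) = P(X,Y=0) + P(X,Y=1)

I(X;Z) = I(X;f(Y)) = 0.0022 nats

Verification: 0.0109 ≥ 0.0022 ✓

Information cannot be created by processing; the function f can only lose information about X.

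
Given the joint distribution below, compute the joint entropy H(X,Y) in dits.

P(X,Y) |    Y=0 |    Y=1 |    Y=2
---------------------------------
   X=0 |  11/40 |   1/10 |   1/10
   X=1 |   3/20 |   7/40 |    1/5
0.7500 dits

Joint entropy is H(X,Y) = -Σ_{x,y} p(x,y) log p(x,y).

Summing over all non-zero entries:
H(X,Y) = -[11/40·log_10(11/40) + 1/10·log_10(1/10) + 1/10·log_10(1/10) + 3/20·log_10(3/20) + 7/40·log_10(7/40) + 1/5·log_10(1/5)]
H(X,Y) = 0.7500 dits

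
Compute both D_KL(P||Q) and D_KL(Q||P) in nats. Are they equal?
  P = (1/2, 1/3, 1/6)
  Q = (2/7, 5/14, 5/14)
D_KL(P||Q) = 0.1298, D_KL(Q||P) = 0.1369

KL divergence is not symmetric: D_KL(P||Q) ≠ D_KL(Q||P) in general.

D_KL(P||Q) = 0.1298 nats
D_KL(Q||P) = 0.1369 nats

No, they are not equal!

This asymmetry is why KL divergence is not a true distance metric.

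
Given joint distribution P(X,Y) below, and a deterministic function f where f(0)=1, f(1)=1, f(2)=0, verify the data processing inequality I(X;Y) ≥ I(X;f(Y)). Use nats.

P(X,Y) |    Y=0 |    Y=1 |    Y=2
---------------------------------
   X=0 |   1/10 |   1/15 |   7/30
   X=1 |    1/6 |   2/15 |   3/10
I(X;Y) = 0.0038, I(X;f(Y)) = 0.0034, inequality holds: 0.0038 ≥ 0.0034

Data Processing Inequality: For any Markov chain X → Y → Z, we have I(X;Y) ≥ I(X;Z).

Here Z = f(Y) is a deterministic function of Y, forming X → Y → Z.

Original I(X;Y) = 0.0038 nats

After applying f:
P(X,Z) where Z=f(Y):
- P(X,Z=0) = P(X,Y=2)
- P(X,Z=1) = P(X,Y=0) + P(X,Y=1)

I(X;Z) = I(X;f(Y)) = 0.0034 nats

Verification: 0.0038 ≥ 0.0034 ✓

Information cannot be created by processing; the function f can only lose information about X.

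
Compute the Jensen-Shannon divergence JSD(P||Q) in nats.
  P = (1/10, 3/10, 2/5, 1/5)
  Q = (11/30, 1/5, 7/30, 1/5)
0.0566 nats

Jensen-Shannon divergence is:
JSD(P||Q) = 0.5 × D_KL(P||M) + 0.5 × D_KL(Q||M)
where M = 0.5 × (P + Q) is the mixture distribution.

M = 0.5 × (1/10, 3/10, 2/5, 1/5) + 0.5 × (11/30, 1/5, 7/30, 1/5) = (7/30, 1/4, 0.316667, 1/5)

D_KL(P||M) = 0.0634 nats
D_KL(Q||M) = 0.0498 nats

JSD(P||Q) = 0.5 × 0.0634 + 0.5 × 0.0498 = 0.0566 nats

Unlike KL divergence, JSD is symmetric and bounded: 0 ≤ JSD ≤ log(2).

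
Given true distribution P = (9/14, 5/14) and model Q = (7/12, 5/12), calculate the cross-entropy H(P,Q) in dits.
0.2863 dits

Cross-entropy: H(P,Q) = -Σ p(x) log q(x)

Alternatively: H(P,Q) = H(P) + D_KL(P||Q)
H(P) = 0.2831 dits
D_KL(P||Q) = 0.0032 dits

H(P,Q) = 0.2831 + 0.0032 = 0.2863 dits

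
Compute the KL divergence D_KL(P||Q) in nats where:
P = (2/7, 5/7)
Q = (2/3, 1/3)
0.3023 nats

KL divergence: D_KL(P||Q) = Σ p(x) log(p(x)/q(x))

Computing term by term:
  x=0: 2/7 × log_e[(2/7)/(2/3)] = 2/7 × -0.8473 = -0.2421
  x=1: 5/7 × log_e[(5/7)/(1/3)] = 5/7 × 0.7621 = 0.5444

D_KL(P||Q) = 0.3023 nats

Note: KL divergence is always non-negative and equals 0 iff P = Q.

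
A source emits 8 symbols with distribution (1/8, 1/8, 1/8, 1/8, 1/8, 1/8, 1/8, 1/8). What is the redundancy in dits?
0.0000 dits

Redundancy measures how far a source is from maximum entropy:
R = H_max - H(X)

Maximum entropy for 8 symbols: H_max = log_10(8) = 0.9031 dits
Actual entropy: H(X) = 0.9031 dits
Redundancy: R = 0.9031 - 0.9031 = 0.0000 dits

This redundancy represents potential for compression: the source could be compressed by 0.0000 dits per symbol.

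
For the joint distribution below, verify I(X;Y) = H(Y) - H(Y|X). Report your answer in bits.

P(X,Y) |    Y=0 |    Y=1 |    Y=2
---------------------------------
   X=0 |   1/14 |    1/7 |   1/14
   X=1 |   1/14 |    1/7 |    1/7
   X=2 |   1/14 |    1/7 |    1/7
I(X;Y) = 0.0150 bits

Mutual information has multiple equivalent forms:
- I(X;Y) = H(X) - H(X|Y)
- I(X;Y) = H(Y) - H(Y|X)
- I(X;Y) = H(X) + H(Y) - H(X,Y)

Computing all quantities:
H(X) = 1.5774, H(Y) = 1.5306, H(X,Y) = 3.0931
H(X|Y) = 1.5625, H(Y|X) = 1.5157

Verification:
H(X) - H(X|Y) = 1.5774 - 1.5625 = 0.0150
H(Y) - H(Y|X) = 1.5306 - 1.5157 = 0.0150
H(X) + H(Y) - H(X,Y) = 1.5774 + 1.5306 - 3.0931 = 0.0150

All forms give I(X;Y) = 0.0150 bits. ✓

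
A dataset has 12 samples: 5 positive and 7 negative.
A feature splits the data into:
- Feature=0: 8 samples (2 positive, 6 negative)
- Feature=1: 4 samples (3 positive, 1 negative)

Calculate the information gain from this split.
0.1686 bits

Information Gain = H(Y) - H(Y|Feature)

Before split:
P(positive) = 5/12 = 0.4167
H(Y) = 0.9799 bits

After split:
Feature=0: H = 0.8113 bits (weight = 8/12)
Feature=1: H = 0.8113 bits (weight = 4/12)
H(Y|Feature) = (8/12)×0.8113 + (4/12)×0.8113 = 0.8113 bits

Information Gain = 0.9799 - 0.8113 = 0.1686 bits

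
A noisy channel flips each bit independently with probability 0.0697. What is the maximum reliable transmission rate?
0.6352 bits

For a binary symmetric channel (BSC) with error probability p:
Capacity C = 1 - H(p) bits per symbol

where H(p) = -p log₂(p) - (1-p) log₂(1-p) is the binary entropy function.

H(0.0697) = 0.3648 bits
C = 1 - 0.3648 = 0.6352 bits per symbol

This means we can reliably transmit up to 0.6352 bits of information per channel use.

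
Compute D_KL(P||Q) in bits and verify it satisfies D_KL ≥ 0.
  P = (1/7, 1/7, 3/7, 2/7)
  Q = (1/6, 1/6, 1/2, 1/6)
0.0633 bits

KL divergence satisfies the Gibbs inequality: D_KL(P||Q) ≥ 0 for all distributions P, Q.

D_KL(P||Q) = Σ p(x) log(p(x)/q(x))
Term by term:
  x=0: 1/7 × log_2[(1/7)/(1/6)] = -0.0318
  x=1: 1/7 × log_2[(1/7)/(1/6)] = -0.0318
  x=2: 3/7 × log_2[(3/7)/(1/2)] = -0.0953
  x=3: 2/7 × log_2[(2/7)/(1/6)] = 0.2222
D_KL(P||Q) = 0.0633 bits

D_KL(P||Q) = 0.0633 ≥ 0 ✓

This non-negativity is a fundamental property: relative entropy cannot be negative because it measures how different Q is from P.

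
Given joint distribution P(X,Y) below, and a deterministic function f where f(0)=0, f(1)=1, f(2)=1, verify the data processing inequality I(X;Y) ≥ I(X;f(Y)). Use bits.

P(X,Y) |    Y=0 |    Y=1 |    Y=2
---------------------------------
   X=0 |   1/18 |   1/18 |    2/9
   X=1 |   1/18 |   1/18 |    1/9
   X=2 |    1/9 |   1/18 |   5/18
I(X;Y) = 0.0194, I(X;f(Y)) = 0.0067, inequality holds: 0.0194 ≥ 0.0067

Data Processing Inequality: For any Markov chain X → Y → Z, we have I(X;Y) ≥ I(X;Z).

Here Z = f(Y) is a deterministic function of Y, forming X → Y → Z.

Original I(X;Y) = 0.0194 bits

After applying f:
P(X,Z) where Z=f(Y):
- P(X,Z=0) = P(X,Y=0)
- P(X,Z=1) = P(X,Y=1) + P(X,Y=2)

I(X;Z) = I(X;f(Y)) = 0.0067 bits

Verification: 0.0194 ≥ 0.0067 ✓

Information cannot be created by processing; the function f can only lose information about X.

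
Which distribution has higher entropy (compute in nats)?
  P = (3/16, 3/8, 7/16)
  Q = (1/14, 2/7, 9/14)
P

Computing entropies in nats:
H(P) = 1.0434
H(Q) = 0.8305

Distribution P has higher entropy.

Intuition: The distribution closer to uniform (more spread out) has higher entropy.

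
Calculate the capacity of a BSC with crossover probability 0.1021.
0.5244 bits

For a binary symmetric channel (BSC) with error probability p:
Capacity C = 1 - H(p) bits per symbol

where H(p) = -p log₂(p) - (1-p) log₂(1-p) is the binary entropy function.

H(0.1021) = 0.4756 bits
C = 1 - 0.4756 = 0.5244 bits per symbol

This means we can reliably transmit up to 0.5244 bits of information per channel use.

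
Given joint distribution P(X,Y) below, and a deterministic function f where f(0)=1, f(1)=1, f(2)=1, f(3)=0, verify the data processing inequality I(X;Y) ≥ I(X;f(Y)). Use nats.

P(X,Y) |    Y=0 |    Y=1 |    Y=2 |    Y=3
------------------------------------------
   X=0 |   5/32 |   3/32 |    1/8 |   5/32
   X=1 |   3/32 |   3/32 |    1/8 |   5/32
I(X;Y) = 0.0059, I(X;f(Y)) = 0.0009, inequality holds: 0.0059 ≥ 0.0009

Data Processing Inequality: For any Markov chain X → Y → Z, we have I(X;Y) ≥ I(X;Z).

Here Z = f(Y) is a deterministic function of Y, forming X → Y → Z.

Original I(X;Y) = 0.0059 nats

After applying f:
P(X,Z) where Z=f(Y):
- P(X,Z=0) = P(X,Y=3)
- P(X,Z=1) = P(X,Y=0) + P(X,Y=1) + P(X,Y=2)

I(X;Z) = I(X;f(Y)) = 0.0009 nats

Verification: 0.0059 ≥ 0.0009 ✓

Information cannot be created by processing; the function f can only lose information about X.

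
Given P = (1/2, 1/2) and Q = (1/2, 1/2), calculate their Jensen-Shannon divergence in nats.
0.0000 nats

Jensen-Shannon divergence is:
JSD(P||Q) = 0.5 × D_KL(P||M) + 0.5 × D_KL(Q||M)
where M = 0.5 × (P + Q) is the mixture distribution.

M = 0.5 × (1/2, 1/2) + 0.5 × (1/2, 1/2) = (1/2, 1/2)

D_KL(P||M) = 0.0000 nats
D_KL(Q||M) = 0.0000 nats

JSD(P||Q) = 0.5 × 0.0000 + 0.5 × 0.0000 = 0.0000 nats

Unlike KL divergence, JSD is symmetric and bounded: 0 ≤ JSD ≤ log(2).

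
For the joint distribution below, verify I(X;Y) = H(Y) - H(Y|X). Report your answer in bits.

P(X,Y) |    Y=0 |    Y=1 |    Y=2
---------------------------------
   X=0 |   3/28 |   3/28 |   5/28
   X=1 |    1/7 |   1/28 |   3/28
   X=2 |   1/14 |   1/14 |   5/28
I(X;Y) = 0.0486 bits

Mutual information has multiple equivalent forms:
- I(X;Y) = H(X) - H(X|Y)
- I(X;Y) = H(Y) - H(Y|X)
- I(X;Y) = H(X) + H(Y) - H(X,Y)

Computing all quantities:
H(X) = 1.5722, H(Y) = 1.5165, H(X,Y) = 3.0401
H(X|Y) = 1.5236, H(Y|X) = 1.4678

Verification:
H(X) - H(X|Y) = 1.5722 - 1.5236 = 0.0486
H(Y) - H(Y|X) = 1.5165 - 1.4678 = 0.0486
H(X) + H(Y) - H(X,Y) = 1.5722 + 1.5165 - 3.0401 = 0.0486

All forms give I(X;Y) = 0.0486 bits. ✓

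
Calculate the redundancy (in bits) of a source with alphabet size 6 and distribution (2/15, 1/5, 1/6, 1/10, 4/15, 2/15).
0.0739 bits

Redundancy measures how far a source is from maximum entropy:
R = H_max - H(X)

Maximum entropy for 6 symbols: H_max = log_2(6) = 2.5850 bits
Actual entropy: H(X) = 2.5111 bits
Redundancy: R = 2.5850 - 2.5111 = 0.0739 bits

This redundancy represents potential for compression: the source could be compressed by 0.0739 bits per symbol.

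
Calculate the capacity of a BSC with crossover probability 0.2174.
0.2446 bits

For a binary symmetric channel (BSC) with error probability p:
Capacity C = 1 - H(p) bits per symbol

where H(p) = -p log₂(p) - (1-p) log₂(1-p) is the binary entropy function.

H(0.2174) = 0.7554 bits
C = 1 - 0.7554 = 0.2446 bits per symbol

This means we can reliably transmit up to 0.2446 bits of information per channel use.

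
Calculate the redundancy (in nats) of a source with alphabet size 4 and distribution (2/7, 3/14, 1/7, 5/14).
0.0526 nats

Redundancy measures how far a source is from maximum entropy:
R = H_max - H(X)

Maximum entropy for 4 symbols: H_max = log_e(4) = 1.3863 nats
Actual entropy: H(X) = 1.3337 nats
Redundancy: R = 1.3863 - 1.3337 = 0.0526 nats

This redundancy represents potential for compression: the source could be compressed by 0.0526 nats per symbol.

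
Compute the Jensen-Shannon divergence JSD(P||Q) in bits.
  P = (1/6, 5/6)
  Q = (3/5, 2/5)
0.1499 bits

Jensen-Shannon divergence is:
JSD(P||Q) = 0.5 × D_KL(P||M) + 0.5 × D_KL(Q||M)
where M = 0.5 × (P + Q) is the mixture distribution.

M = 0.5 × (1/6, 5/6) + 0.5 × (3/5, 2/5) = (0.383333, 0.616667)

D_KL(P||M) = 0.1617 bits
D_KL(Q||M) = 0.1380 bits

JSD(P||Q) = 0.5 × 0.1617 + 0.5 × 0.1380 = 0.1499 bits

Unlike KL divergence, JSD is symmetric and bounded: 0 ≤ JSD ≤ log(2).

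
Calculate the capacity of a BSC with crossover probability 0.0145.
0.8907 bits

For a binary symmetric channel (BSC) with error probability p:
Capacity C = 1 - H(p) bits per symbol

where H(p) = -p log₂(p) - (1-p) log₂(1-p) is the binary entropy function.

H(0.0145) = 0.1093 bits
C = 1 - 0.1093 = 0.8907 bits per symbol

This means we can reliably transmit up to 0.8907 bits of information per channel use.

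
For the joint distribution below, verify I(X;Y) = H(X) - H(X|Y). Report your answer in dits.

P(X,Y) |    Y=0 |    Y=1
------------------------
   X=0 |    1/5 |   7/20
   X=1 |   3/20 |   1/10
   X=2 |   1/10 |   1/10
I(X;Y) = 0.0090 dits

Mutual information has multiple equivalent forms:
- I(X;Y) = H(X) - H(X|Y)
- I(X;Y) = H(Y) - H(Y|X)
- I(X;Y) = H(X) + H(Y) - H(X,Y)

Computing all quantities:
H(X) = 0.4331, H(Y) = 0.2989, H(X,Y) = 0.7230
H(X|Y) = 0.4241, H(Y|X) = 0.2898

Verification:
H(X) - H(X|Y) = 0.4331 - 0.4241 = 0.0090
H(Y) - H(Y|X) = 0.2989 - 0.2898 = 0.0090
H(X) + H(Y) - H(X,Y) = 0.4331 + 0.2989 - 0.7230 = 0.0090

All forms give I(X;Y) = 0.0090 dits. ✓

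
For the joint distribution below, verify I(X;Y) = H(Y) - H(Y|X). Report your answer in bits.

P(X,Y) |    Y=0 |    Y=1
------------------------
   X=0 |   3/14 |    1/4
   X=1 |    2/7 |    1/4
I(X;Y) = 0.0037 bits

Mutual information has multiple equivalent forms:
- I(X;Y) = H(X) - H(X|Y)
- I(X;Y) = H(Y) - H(Y|X)
- I(X;Y) = H(X) + H(Y) - H(X,Y)

Computing all quantities:
H(X) = 0.9963, H(Y) = 1.0000, H(X,Y) = 1.9926
H(X|Y) = 0.9926, H(Y|X) = 0.9963

Verification:
H(X) - H(X|Y) = 0.9963 - 0.9926 = 0.0037
H(Y) - H(Y|X) = 1.0000 - 0.9963 = 0.0037
H(X) + H(Y) - H(X,Y) = 0.9963 + 1.0000 - 1.9926 = 0.0037

All forms give I(X;Y) = 0.0037 bits. ✓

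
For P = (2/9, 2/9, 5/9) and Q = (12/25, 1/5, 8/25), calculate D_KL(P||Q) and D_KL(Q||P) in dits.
D_KL(P||Q) = 0.0689, D_KL(Q||P) = 0.0747

KL divergence is not symmetric: D_KL(P||Q) ≠ D_KL(Q||P) in general.

D_KL(P||Q) = 0.0689 dits
D_KL(Q||P) = 0.0747 dits

No, they are not equal!

This asymmetry is why KL divergence is not a true distance metric.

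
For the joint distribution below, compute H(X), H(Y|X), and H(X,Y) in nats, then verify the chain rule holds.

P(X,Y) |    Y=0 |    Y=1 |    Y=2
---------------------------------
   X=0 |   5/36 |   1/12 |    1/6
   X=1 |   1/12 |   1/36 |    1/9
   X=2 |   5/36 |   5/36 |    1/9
H(X,Y) = 2.1231, H(X) = 1.0688, H(Y|X) = 1.0543 (all in nats)

Chain rule: H(X,Y) = H(X) + H(Y|X)

Left side — joint entropy directly:
H(X,Y) = -Σ p(x,y) log p(x,y) = 2.1231 nats

Right side — compute H(Y|X) from the conditional distributions:
P(X) = (7/18, 2/9, 7/18), so H(X) = 1.0688 nats
H(Y|X) = Σ_x P(X=x) · H(Y|X=x):
  P(Y|X=0) = (5/14, 3/14, 3/7), H(Y|X=0) = 1.0609, weight P(X=0) = 7/18
  P(Y|X=1) = (3/8, 1/8, 1/2), H(Y|X=1) = 0.9743, weight P(X=1) = 2/9
  P(Y|X=2) = (5/14, 5/14, 2/7), H(Y|X=2) = 1.0934, weight P(X=2) = 7/18
H(Y|X) = 1.0543 nats

H(X) + H(Y|X) = 1.0688 + 1.0543 = 2.1231 nats

Both sides equal 2.1231 nats. ✓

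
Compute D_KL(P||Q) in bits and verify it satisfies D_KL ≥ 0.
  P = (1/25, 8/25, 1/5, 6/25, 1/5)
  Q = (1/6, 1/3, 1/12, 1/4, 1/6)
0.1899 bits

KL divergence satisfies the Gibbs inequality: D_KL(P||Q) ≥ 0 for all distributions P, Q.

D_KL(P||Q) = Σ p(x) log(p(x)/q(x))
Term by term:
  x=0: 1/25 × log_2[(1/25)/(1/6)] = -0.0824
  x=1: 8/25 × log_2[(8/25)/(1/3)] = -0.0188
  x=2: 1/5 × log_2[(1/5)/(1/12)] = 0.2526
  x=3: 6/25 × log_2[(6/25)/(1/4)] = -0.0141
  x=4: 1/5 × log_2[(1/5)/(1/6)] = 0.0526
D_KL(P||Q) = 0.1899 bits

D_KL(P||Q) = 0.1899 ≥ 0 ✓

This non-negativity is a fundamental property: relative entropy cannot be negative because it measures how different Q is from P.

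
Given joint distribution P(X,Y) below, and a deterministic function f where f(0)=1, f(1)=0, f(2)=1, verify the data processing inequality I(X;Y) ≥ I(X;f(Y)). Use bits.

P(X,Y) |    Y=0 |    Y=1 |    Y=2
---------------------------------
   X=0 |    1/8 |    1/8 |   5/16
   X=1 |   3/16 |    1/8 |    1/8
I(X;Y) = 0.0577, I(X;f(Y)) = 0.0038, inequality holds: 0.0577 ≥ 0.0038

Data Processing Inequality: For any Markov chain X → Y → Z, we have I(X;Y) ≥ I(X;Z).

Here Z = f(Y) is a deterministic function of Y, forming X → Y → Z.

Original I(X;Y) = 0.0577 bits

After applying f:
P(X,Z) where Z=f(Y):
- P(X,Z=0) = P(X,Y=1)
- P(X,Z=1) = P(X,Y=0) + P(X,Y=2)

I(X;Z) = I(X;f(Y)) = 0.0038 bits

Verification: 0.0577 ≥ 0.0038 ✓

Information cannot be created by processing; the function f can only lose information about X.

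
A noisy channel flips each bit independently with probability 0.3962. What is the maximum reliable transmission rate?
0.0313 bits

For a binary symmetric channel (BSC) with error probability p:
Capacity C = 1 - H(p) bits per symbol

where H(p) = -p log₂(p) - (1-p) log₂(1-p) is the binary entropy function.

H(0.3962) = 0.9687 bits
C = 1 - 0.9687 = 0.0313 bits per symbol

This means we can reliably transmit up to 0.0313 bits of information per channel use.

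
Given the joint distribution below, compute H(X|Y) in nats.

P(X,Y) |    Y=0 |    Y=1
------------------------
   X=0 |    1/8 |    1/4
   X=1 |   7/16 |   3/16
0.5967 nats

Using the chain rule: H(X|Y) = H(X,Y) - H(Y)

First, compute H(X,Y) = 1.2820 nats

Marginal P(Y) = (9/16, 7/16)
H(Y) = 0.6853 nats

H(X|Y) = H(X,Y) - H(Y) = 1.2820 - 0.6853 = 0.5967 nats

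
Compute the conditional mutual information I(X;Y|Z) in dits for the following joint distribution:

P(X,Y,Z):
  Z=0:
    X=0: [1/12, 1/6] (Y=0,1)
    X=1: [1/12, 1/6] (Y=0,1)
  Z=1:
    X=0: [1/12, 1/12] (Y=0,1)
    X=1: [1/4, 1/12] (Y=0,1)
0.0066 dits

Conditional mutual information: I(X;Y|Z) = H(X|Z) + H(Y|Z) - H(X,Y|Z)

H(Z) = 0.3010
H(X,Z) = 0.5898 → H(X|Z) = 0.2887
H(Y,Z) = 0.5775 → H(Y|Z) = 0.2764
H(X,Y,Z) = 0.8596 → H(X,Y|Z) = 0.5585

I(X;Y|Z) = 0.2887 + 0.2764 - 0.5585 = 0.0066 dits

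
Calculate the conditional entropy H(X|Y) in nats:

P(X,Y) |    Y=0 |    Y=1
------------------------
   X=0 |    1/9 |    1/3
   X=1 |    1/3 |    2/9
0.6238 nats

Using the chain rule: H(X|Y) = H(X,Y) - H(Y)

First, compute H(X,Y) = 1.3108 nats

Marginal P(Y) = (4/9, 5/9)
H(Y) = 0.6870 nats

H(X|Y) = H(X,Y) - H(Y) = 1.3108 - 0.6870 = 0.6238 nats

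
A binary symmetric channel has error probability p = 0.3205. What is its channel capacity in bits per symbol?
0.0951 bits

For a binary symmetric channel (BSC) with error probability p:
Capacity C = 1 - H(p) bits per symbol

where H(p) = -p log₂(p) - (1-p) log₂(1-p) is the binary entropy function.

H(0.3205) = 0.9049 bits
C = 1 - 0.9049 = 0.0951 bits per symbol

This means we can reliably transmit up to 0.0951 bits of information per channel use.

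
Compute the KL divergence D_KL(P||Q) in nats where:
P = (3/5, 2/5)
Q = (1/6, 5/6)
0.4750 nats

KL divergence: D_KL(P||Q) = Σ p(x) log(p(x)/q(x))

Computing term by term:
  x=0: 3/5 × log_e[(3/5)/(1/6)] = 3/5 × 1.2809 = 0.7686
  x=1: 2/5 × log_e[(2/5)/(5/6)] = 2/5 × -0.7340 = -0.2936

D_KL(P||Q) = 0.4750 nats

Note: KL divergence is always non-negative and equals 0 iff P = Q.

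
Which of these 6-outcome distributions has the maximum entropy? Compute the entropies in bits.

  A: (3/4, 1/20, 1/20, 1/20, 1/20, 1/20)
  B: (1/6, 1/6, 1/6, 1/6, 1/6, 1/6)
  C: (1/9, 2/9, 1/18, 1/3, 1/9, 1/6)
B

For a discrete distribution over n outcomes, entropy is maximized by the uniform distribution.

Computing entropies:
H(A) = 1.3918 bits
H(B) = 2.5850 bits
H(C) = 2.3774 bits

The uniform distribution (where all probabilities equal 1/6) achieves the maximum entropy of log_2(6) = 2.5850 bits.

Distribution B has the highest entropy.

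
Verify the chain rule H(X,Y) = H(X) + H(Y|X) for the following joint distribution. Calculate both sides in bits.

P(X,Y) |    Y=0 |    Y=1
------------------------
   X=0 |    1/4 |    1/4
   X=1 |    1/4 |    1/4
H(X,Y) = 2.0000, H(X) = 1.0000, H(Y|X) = 1.0000 (all in bits)

Chain rule: H(X,Y) = H(X) + H(Y|X)

Left side — joint entropy directly:
H(X,Y) = -Σ p(x,y) log p(x,y) = 2.0000 bits

Right side — compute H(Y|X) from the conditional distributions:
P(X) = (1/2, 1/2), so H(X) = 1.0000 bits
H(Y|X) = Σ_x P(X=x) · H(Y|X=x):
  P(Y|X=0) = (1/2, 1/2), H(Y|X=0) = 1.0000, weight P(X=0) = 1/2
  P(Y|X=1) = (1/2, 1/2), H(Y|X=1) = 1.0000, weight P(X=1) = 1/2
H(Y|X) = 1.0000 bits

H(X) + H(Y|X) = 1.0000 + 1.0000 = 2.0000 bits

Both sides equal 2.0000 bits. ✓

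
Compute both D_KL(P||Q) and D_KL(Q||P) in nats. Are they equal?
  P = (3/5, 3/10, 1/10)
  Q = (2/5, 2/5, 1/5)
D_KL(P||Q) = 0.0877, D_KL(Q||P) = 0.0915

KL divergence is not symmetric: D_KL(P||Q) ≠ D_KL(Q||P) in general.

D_KL(P||Q) = 0.0877 nats
D_KL(Q||P) = 0.0915 nats

No, they are not equal!

This asymmetry is why KL divergence is not a true distance metric.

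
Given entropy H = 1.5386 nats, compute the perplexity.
4.6581

Perplexity is e^H (or exp(H) for natural log).

H = 1.5386 nats
Perplexity = e^1.5386 = 4.6581

Interpretation: The model's uncertainty is equivalent to choosing uniformly among 4.7 options.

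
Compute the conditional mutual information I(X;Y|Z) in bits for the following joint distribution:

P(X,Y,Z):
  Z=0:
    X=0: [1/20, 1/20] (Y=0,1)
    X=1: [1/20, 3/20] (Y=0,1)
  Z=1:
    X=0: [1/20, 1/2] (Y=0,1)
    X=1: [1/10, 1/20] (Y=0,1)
0.1585 bits

Conditional mutual information: I(X;Y|Z) = H(X|Z) + H(Y|Z) - H(X,Y|Z)

H(Z) = 0.8813
H(X,Z) = 1.6815 → H(X|Z) = 0.8002
H(Y,Z) = 1.6815 → H(Y|Z) = 0.8002
H(X,Y,Z) = 2.3232 → H(X,Y|Z) = 1.4419

I(X;Y|Z) = 0.8002 + 0.8002 - 1.4419 = 0.1585 bits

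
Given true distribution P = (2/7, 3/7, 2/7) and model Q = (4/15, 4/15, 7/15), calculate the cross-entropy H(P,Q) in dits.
0.5046 dits

Cross-entropy: H(P,Q) = -Σ p(x) log q(x)

Alternatively: H(P,Q) = H(P) + D_KL(P||Q)
H(P) = 0.4686 dits
D_KL(P||Q) = 0.0360 dits

H(P,Q) = 0.4686 + 0.0360 = 0.5046 dits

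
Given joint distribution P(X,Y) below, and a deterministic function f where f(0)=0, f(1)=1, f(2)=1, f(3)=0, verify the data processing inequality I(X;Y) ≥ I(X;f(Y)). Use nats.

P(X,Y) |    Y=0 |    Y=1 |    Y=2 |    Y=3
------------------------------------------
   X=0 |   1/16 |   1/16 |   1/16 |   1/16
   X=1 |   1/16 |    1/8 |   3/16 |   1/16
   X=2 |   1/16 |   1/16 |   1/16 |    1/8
I(X;Y) = 0.0489, I(X;f(Y)) = 0.0400, inequality holds: 0.0489 ≥ 0.0400

Data Processing Inequality: For any Markov chain X → Y → Z, we have I(X;Y) ≥ I(X;Z).

Here Z = f(Y) is a deterministic function of Y, forming X → Y → Z.

Original I(X;Y) = 0.0489 nats

After applying f:
P(X,Z) where Z=f(Y):
- P(X,Z=0) = P(X,Y=0) + P(X,Y=3)
- P(X,Z=1) = P(X,Y=1) + P(X,Y=2)

I(X;Z) = I(X;f(Y)) = 0.0400 nats

Verification: 0.0489 ≥ 0.0400 ✓

Information cannot be created by processing; the function f can only lose information about X.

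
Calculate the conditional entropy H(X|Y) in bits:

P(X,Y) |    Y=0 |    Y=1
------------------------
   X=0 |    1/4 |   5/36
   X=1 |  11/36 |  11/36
0.9498 bits

Using the chain rule: H(X|Y) = H(X,Y) - H(Y)

First, compute H(X,Y) = 1.9409 bits

Marginal P(Y) = (5/9, 4/9)
H(Y) = 0.9911 bits

H(X|Y) = H(X,Y) - H(Y) = 1.9409 - 0.9911 = 0.9498 bits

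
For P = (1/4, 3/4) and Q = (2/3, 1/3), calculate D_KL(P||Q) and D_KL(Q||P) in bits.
D_KL(P||Q) = 0.5237, D_KL(Q||P) = 0.5534

KL divergence is not symmetric: D_KL(P||Q) ≠ D_KL(Q||P) in general.

D_KL(P||Q) = 0.5237 bits
D_KL(Q||P) = 0.5534 bits

No, they are not equal!

This asymmetry is why KL divergence is not a true distance metric.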